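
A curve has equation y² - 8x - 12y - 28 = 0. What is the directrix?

x = -10

Only y is squared. Complete the square in y: (y - 6)² = 8(x + 8).
Vertex (-8, 6); 4p = 8 so p = 2. Opens right.
Directrix is the vertical line x = h − p = -8 − (2) = -10.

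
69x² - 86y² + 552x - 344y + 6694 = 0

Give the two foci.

(-4, -2 - √155) and (-4, -2 + √155)

Rearranging, 69(x² + 8x) -86(y² + 4y) = -6694.
Complete the square in x and y: 69(x + 4)² -86(y + 2)² = -6694 + 1104 - 344 = -5934
Divide through by -5934 to get (y + 2)²/69 - (x + 4)²/86 = 1.
Hyperbola, center (-4, -2), transverse axis vertical; a² = 69, b² = 86.
c² = a² + b² = 69 + 86 = 155, so c = √155.
Foci lie on the vertical axis through the center: (h, k ± c).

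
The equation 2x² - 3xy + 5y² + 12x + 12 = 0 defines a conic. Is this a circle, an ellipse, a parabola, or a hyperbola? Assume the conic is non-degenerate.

A = 2, B = -3, C = 5.
Discriminant B² − 4AC = (-3)² − 4·2·5 = -31.
B² − 4AC < 0 ⇒ ellipse.

ellipse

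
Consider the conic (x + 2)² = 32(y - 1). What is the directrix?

y = -7

Vertex (-2, 1); 4p = 32 so p = 8. Opens up.
Directrix is the horizontal line y = k − p = 1 − (8) = -7.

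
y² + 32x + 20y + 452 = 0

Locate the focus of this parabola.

Only y is squared. Complete the square in y: (y + 10)² = -32(x + 11).
Vertex (-11, -10); 4p = -32 so p = -8. Opens left.
Focus is p units from the vertex along the axis: (h + p, k).

(-19, -10)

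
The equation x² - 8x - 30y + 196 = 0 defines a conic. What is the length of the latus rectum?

Only x is squared. Complete the square in x: (x - 4)² = 30(y - 6).
Vertex (4, 6); 4p = 30 so p = 15/2. Opens up.
Latus rectum length = |4p| = 30.

30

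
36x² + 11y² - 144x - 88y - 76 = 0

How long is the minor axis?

Collect terms: 36(x² - 4x) + 11(y² - 8y) = 76
Complete the square: 36(x - 2)² + 11(y - 4)² = 76 + 144 + 176 = 396
Divide through by 396 to get (x - 2)²/11 + (y - 4)²/36 = 1.
Ellipse, center (2, 4), major axis vertical; a² = 36, b² = 11.
b² = 11 so b = √11; the minor axis has length 2b = 2√11.

2√11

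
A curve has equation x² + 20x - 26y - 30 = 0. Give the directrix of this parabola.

y = -23/2

Only x is squared. Complete the square in x: (x + 10)² = 26(y + 5).
Vertex (-10, -5); 4p = 26 so p = 13/2. Opens up.
Directrix is the horizontal line y = k − p = -5 − (13/2) = -23/2.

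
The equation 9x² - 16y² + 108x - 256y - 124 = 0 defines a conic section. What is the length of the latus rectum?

9(x² + 12x) -16(y² + 16y) = 124
Complete the square in x and y: 9(x + 6)² -16(y + 8)² = 124 + 324 - 1024 = -576
Divide by -576: (y + 8)²/36 - (x + 6)²/64 = 1
Hyperbola, center (-6, -8), transverse axis vertical; a² = 36, b² = 64.
Latus rectum length = 2b²/a = 2·64/6 = 64/3.

64/3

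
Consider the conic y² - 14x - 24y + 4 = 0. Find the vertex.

Only y is squared. Complete the square in y: (y - 12)² = 14(x + 10).
Vertex (-10, 12); 4p = 14 so p = 7/2. Opens right.

(-10, 12)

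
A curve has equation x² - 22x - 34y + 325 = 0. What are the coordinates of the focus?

(11, 29/2)

Only x is squared. Complete the square in x: (x - 11)² = 34(y - 6).
Vertex (11, 6); 4p = 34 so p = 17/2. Opens up.
Focus is p units from the vertex along the axis: (h, k + p).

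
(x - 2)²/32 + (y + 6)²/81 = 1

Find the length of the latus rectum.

64/9

Center (2, -6). The larger denominator 81 sits under the y-term, so the major axis is vertical; a² = 81, b² = 32.
Latus rectum length = 2b²/a = 2·32/9 = 64/9.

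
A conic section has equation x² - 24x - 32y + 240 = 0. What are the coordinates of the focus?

Only x is squared. Complete the square in x: (x - 12)² = 32(y - 3).
Vertex (12, 3); 4p = 32 so p = 8. Opens up.
Focus is p units from the vertex along the axis: (h, k + p).

(12, 11)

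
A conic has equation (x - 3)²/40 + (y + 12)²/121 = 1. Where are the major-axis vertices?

Center (3, -12). The larger denominator 121 sits under the y-term, so the major axis is vertical; a² = 121, b² = 40.
a = 11. Vertices at (h, k ± a).

(3, -23) and (3, -1)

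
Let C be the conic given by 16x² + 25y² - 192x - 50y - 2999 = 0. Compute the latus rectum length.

Collect terms: 16(x² - 12x) + 25(y² - 2y) = 2999
Complete the square in x and y: 16(x - 6)² + 25(y - 1)² = 2999 + 576 + 25 = 3600
Divide through by 3600 to get (x - 6)²/225 + (y - 1)²/144 = 1.
Ellipse, center (6, 1), major axis horizontal; a² = 225, b² = 144.
Latus rectum length = 2b²/a = 2·144/15 = 96/5.

96/5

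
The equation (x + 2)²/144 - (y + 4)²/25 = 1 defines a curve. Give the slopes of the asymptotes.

5/12 and -5/12

Center (-2, -4). The positive term is the x-term, so the transverse axis is horizontal; a² = 144, b² = 25.
For a horizontal hyperbola the asymptotes have slope ±b/a.
Here that is ±5/12.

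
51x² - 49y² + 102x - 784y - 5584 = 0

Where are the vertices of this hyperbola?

(-8, -8) and (6, -8)

Rearranging, 51(x² + 2x) -49(y² + 16y) = 5584.
Completing the square gives 51(x + 1)² -49(y + 8)² = 5584 + 51 - 3136 = 2499.
Dividing both sides by 2499: (x + 1)²/49 - (y + 8)²/51 = 1
Hyperbola, center (-1, -8), transverse axis horizontal; a² = 49, b² = 51.
a = 7. Vertices at (h ± a, k).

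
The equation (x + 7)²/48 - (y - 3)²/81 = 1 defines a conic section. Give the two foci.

(-7 - √129, 3) and (-7 + √129, 3)

Center (-7, 3). The positive term is the x-term, so the transverse axis is horizontal; a² = 48, b² = 81.
c² = a² + b² = 48 + 81 = 129, so c = √129.
Foci lie on the horizontal axis through the center: (h ± c, k).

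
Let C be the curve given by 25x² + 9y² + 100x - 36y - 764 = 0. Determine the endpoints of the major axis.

Group the x- and y-terms: 25(x² + 4x) + 9(y² - 4y) = 764
Completing the square gives 25(x + 2)² + 9(y - 2)² = 764 + 100 + 36 = 900.
Divide by 900: (x + 2)²/36 + (y - 2)²/100 = 1
Ellipse, center (-2, 2), major axis vertical; a² = 100, b² = 36.
a = 10. Vertices at (h, k ± a).

(-2, -8) and (-2, 12)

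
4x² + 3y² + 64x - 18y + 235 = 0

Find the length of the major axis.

8

Rearranging, 4(x² + 16x) + 3(y² - 6y) = -235.
Complete the square in x and y: 4(x + 8)² + 3(y - 3)² = -235 + 256 + 27 = 48
Divide through by 48 to get (x + 8)²/12 + (y - 3)²/16 = 1.
Ellipse, center (-8, 3), major axis vertical; a² = 16, b² = 12.
a² = 16 so a = 4; the major axis has length 2a = 8.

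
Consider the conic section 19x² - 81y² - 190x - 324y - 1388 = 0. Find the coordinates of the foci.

Collect terms: 19(x² - 10x) -81(y² + 4y) = 1388
Completing the square gives 19(x - 5)² -81(y + 2)² = 1388 + 475 - 324 = 1539.
Divide through by 1539 to get (x - 5)²/81 - (y + 2)²/19 = 1.
Hyperbola, center (5, -2), transverse axis horizontal; a² = 81, b² = 19.
c² = a² + b² = 81 + 19 = 100, so c = 10.
Foci lie on the horizontal axis through the center: (h ± c, k).

(-5, -2) and (15, -2)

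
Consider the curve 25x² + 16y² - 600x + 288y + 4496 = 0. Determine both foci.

25(x² - 24x) + 16(y² + 18y) = -4496
Completing the square gives 25(x - 12)² + 16(y + 9)² = -4496 + 3600 + 1296 = 400.
Dividing both sides by 400: (x - 12)²/16 + (y + 9)²/25 = 1
Ellipse, center (12, -9), major axis vertical; a² = 25, b² = 16.
c² = a² - b² = 25 - 16 = 9, so c = 3.
Foci lie on the vertical axis through the center: (h, k ± c).

(12, -12) and (12, -6)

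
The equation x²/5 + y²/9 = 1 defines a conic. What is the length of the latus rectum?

10/3

Center (0, 0). The larger denominator 9 sits under the y-term, so the major axis is vertical; a² = 9, b² = 5.
Latus rectum length = 2b²/a = 2·5/3 = 10/3.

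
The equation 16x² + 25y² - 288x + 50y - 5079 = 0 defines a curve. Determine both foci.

Group the x- and y-terms: 16(x² - 18x) + 25(y² + 2y) = 5079
Complete the square: 16(x - 9)² + 25(y + 1)² = 5079 + 1296 + 25 = 6400
Divide by 6400: (x - 9)²/400 + (y + 1)²/256 = 1
Ellipse, center (9, -1), major axis horizontal; a² = 400, b² = 256.
c² = a² - b² = 400 - 256 = 144, so c = 12.
Foci lie on the horizontal axis through the center: (h ± c, k).

(-3, -1) and (21, -1)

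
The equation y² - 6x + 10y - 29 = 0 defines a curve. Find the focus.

(-15/2, -5)

Only y is squared. Complete the square in y: (y + 5)² = 6(x + 9).
Vertex (-9, -5); 4p = 6 so p = 3/2. Opens right.
Focus is p units from the vertex along the axis: (h + p, k).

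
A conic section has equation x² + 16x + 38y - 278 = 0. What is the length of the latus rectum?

38

Only x is squared. Complete the square in x: (x + 8)² = -38(y - 9).
Vertex (-8, 9); 4p = -38 so p = -19/2. Opens down.
Latus rectum length = |4p| = 38.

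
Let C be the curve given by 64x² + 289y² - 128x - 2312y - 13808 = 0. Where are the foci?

64(x² - 2x) + 289(y² - 8y) = 13808
Complete the square in x and y: 64(x - 1)² + 289(y - 4)² = 13808 + 64 + 4624 = 18496
Divide through by 18496 to get (x - 1)²/289 + (y - 4)²/64 = 1.
Ellipse, center (1, 4), major axis horizontal; a² = 289, b² = 64.
c² = a² - b² = 289 - 64 = 225, so c = 15.
Foci lie on the horizontal axis through the center: (h ± c, k).

(-14, 4) and (16, 4)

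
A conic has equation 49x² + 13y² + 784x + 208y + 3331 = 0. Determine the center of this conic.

Group: 49(x² + 16x) + 13(y² + 16y) = -3331
Complete the square: 49(x + 8)² + 13(y + 8)² = -3331 + 3136 + 832 = 637
Dividing both sides by 637: (x + 8)²/13 + (y + 8)²/49 = 1
Ellipse with center (-8, -8).

(-8, -8)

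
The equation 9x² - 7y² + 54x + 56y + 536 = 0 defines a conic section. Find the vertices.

9(x² + 6x) -7(y² - 8y) = -536
Complete the square in x and y: 9(x + 3)² -7(y - 4)² = -536 + 81 - 112 = -567
Divide by -567: (y - 4)²/81 - (x + 3)²/63 = 1
Hyperbola, center (-3, 4), transverse axis vertical; a² = 81, b² = 63.
a = 9. Vertices at (h, k ± a).

(-3, -5) and (-3, 13)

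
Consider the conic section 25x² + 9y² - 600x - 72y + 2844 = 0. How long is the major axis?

20

Rearranging, 25(x² - 24x) + 9(y² - 8y) = -2844.
Complete the square: 25(x - 12)² + 9(y - 4)² = -2844 + 3600 + 144 = 900
Divide by 900: (x - 12)²/36 + (y - 4)²/100 = 1
Ellipse, center (12, 4), major axis vertical; a² = 100, b² = 36.
a² = 100 so a = 10; the major axis has length 2a = 20.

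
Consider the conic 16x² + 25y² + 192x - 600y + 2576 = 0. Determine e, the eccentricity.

Collect terms: 16(x² + 12x) + 25(y² - 24y) = -2576
Completing the square gives 16(x + 6)² + 25(y - 12)² = -2576 + 576 + 3600 = 1600.
Divide through by 1600 to get (x + 6)²/100 + (y - 12)²/64 = 1.
Ellipse, center (-6, 12), major axis horizontal; a² = 100, b² = 64.
c² = a² - b² = 36, so c = 6.
e = c/a = 6/10 = 3/5.

e = 3/5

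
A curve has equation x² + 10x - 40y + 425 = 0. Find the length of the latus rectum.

40

Only x is squared. Complete the square in x: (x + 5)² = 40(y - 10).
Vertex (-5, 10); 4p = 40 so p = 10. Opens up.
Latus rectum length = |4p| = 40.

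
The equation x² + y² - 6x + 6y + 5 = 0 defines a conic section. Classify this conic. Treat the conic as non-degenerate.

circle

No xy term. Coefficients of x² and y² are A = 1, C = 1.
A = C (same sign) ⇒ circle.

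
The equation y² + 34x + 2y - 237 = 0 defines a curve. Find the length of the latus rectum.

Only y is squared. Complete the square in y: (y + 1)² = -34(x - 7).
Vertex (7, -1); 4p = -34 so p = -17/2. Opens left.
Latus rectum length = |4p| = 34.

34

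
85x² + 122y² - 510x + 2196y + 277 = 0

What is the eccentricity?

e = √4514/122

Group: 85(x² - 6x) + 122(y² + 18y) = -277
Complete the square: 85(x - 3)² + 122(y + 9)² = -277 + 765 + 9882 = 10370
Divide through by 10370 to get (x - 3)²/122 + (y + 9)²/85 = 1.
Ellipse, center (3, -9), major axis horizontal; a² = 122, b² = 85.
c² = a² - b² = 37, so c = √37.
e = c/a = √37/√122 = √4514/122.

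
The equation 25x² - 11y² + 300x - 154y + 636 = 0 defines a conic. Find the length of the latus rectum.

Collect terms: 25(x² + 12x) -11(y² + 14y) = -636
25(x + 6)² -11(y + 7)² = -636 + 900 - 539 = -275
Divide through by -275 to get (y + 7)²/25 - (x + 6)²/11 = 1.
Hyperbola, center (-6, -7), transverse axis vertical; a² = 25, b² = 11.
Latus rectum length = 2b²/a = 2·11/5 = 22/5.

22/5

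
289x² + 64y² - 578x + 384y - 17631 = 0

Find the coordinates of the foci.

(1, -18) and (1, 12)

289(x² - 2x) + 64(y² + 6y) = 17631
289(x - 1)² + 64(y + 3)² = 17631 + 289 + 576 = 18496
Divide by 18496: (x - 1)²/64 + (y + 3)²/289 = 1
Ellipse, center (1, -3), major axis vertical; a² = 289, b² = 64.
c² = a² - b² = 289 - 64 = 225, so c = 15.
Foci lie on the vertical axis through the center: (h, k ± c).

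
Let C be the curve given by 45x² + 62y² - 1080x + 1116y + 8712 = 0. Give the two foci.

(12 - √17, -9) and (12 + √17, -9)

Group: 45(x² - 24x) + 62(y² + 18y) = -8712
45(x - 12)² + 62(y + 9)² = -8712 + 6480 + 5022 = 2790
Divide by 2790: (x - 12)²/62 + (y + 9)²/45 = 1
Ellipse, center (12, -9), major axis horizontal; a² = 62, b² = 45.
c² = a² - b² = 62 - 45 = 17, so c = √17.
Foci lie on the horizontal axis through the center: (h ± c, k).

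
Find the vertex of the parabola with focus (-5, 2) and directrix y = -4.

The vertex is the midpoint between the focus and the directrix along the axis of symmetry.
Axis is vertical (directrix is horizontal). Vertex y-coordinate = (2 + (-4))/2 = -1; x-coordinate = -5.

(-5, -1)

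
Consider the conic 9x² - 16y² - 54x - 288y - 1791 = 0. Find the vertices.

Group the x- and y-terms: 9(x² - 6x) -16(y² + 18y) = 1791
Complete the square in x and y: 9(x - 3)² -16(y + 9)² = 1791 + 81 - 1296 = 576
Divide through by 576 to get (x - 3)²/64 - (y + 9)²/36 = 1.
Hyperbola, center (3, -9), transverse axis horizontal; a² = 64, b² = 36.
a = 8. Vertices at (h ± a, k).

(-5, -9) and (11, -9)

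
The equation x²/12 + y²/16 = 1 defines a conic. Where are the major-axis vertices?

(0, -4) and (0, 4)

Center (0, 0). The larger denominator 16 sits under the y-term, so the major axis is vertical; a² = 16, b² = 12.
a = 4. Vertices at (h, k ± a).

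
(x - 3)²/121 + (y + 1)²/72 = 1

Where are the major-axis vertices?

Center (3, -1). The larger denominator 121 sits under the x-term, so the major axis is horizontal; a² = 121, b² = 72.
a = 11. Vertices at (h ± a, k).

(-8, -1) and (14, -1)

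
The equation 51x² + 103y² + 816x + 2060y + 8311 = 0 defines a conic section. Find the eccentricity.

Collect terms: 51(x² + 16x) + 103(y² + 20y) = -8311
51(x + 8)² + 103(y + 10)² = -8311 + 3264 + 10300 = 5253
Divide by 5253: (x + 8)²/103 + (y + 10)²/51 = 1
Ellipse, center (-8, -10), major axis horizontal; a² = 103, b² = 51.
c² = a² - b² = 52, so c = 2√13.
e = c/a = 2√13/√103 = 2√1339/103.

e = 2√1339/103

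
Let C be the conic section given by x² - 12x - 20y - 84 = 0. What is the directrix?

y = -11

Only x is squared. Complete the square in x: (x - 6)² = 20(y + 6).
Vertex (6, -6); 4p = 20 so p = 5. Opens up.
Directrix is the horizontal line y = k − p = -6 − (5) = -11.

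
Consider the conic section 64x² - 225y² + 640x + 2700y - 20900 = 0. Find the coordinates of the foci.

64(x² + 10x) -225(y² - 12y) = 20900
Complete the square: 64(x + 5)² -225(y - 6)² = 20900 + 1600 - 8100 = 14400
Dividing both sides by 14400: (x + 5)²/225 - (y - 6)²/64 = 1
Hyperbola, center (-5, 6), transverse axis horizontal; a² = 225, b² = 64.
c² = a² + b² = 225 + 64 = 289, so c = 17.
Foci lie on the horizontal axis through the center: (h ± c, k).

(-22, 6) and (12, 6)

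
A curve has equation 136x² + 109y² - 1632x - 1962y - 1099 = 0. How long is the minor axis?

2√109

Rearranging, 136(x² - 12x) + 109(y² - 18y) = 1099.
Complete the square: 136(x - 6)² + 109(y - 9)² = 1099 + 4896 + 8829 = 14824
Dividing both sides by 14824: (x - 6)²/109 + (y - 9)²/136 = 1
Ellipse, center (6, 9), major axis vertical; a² = 136, b² = 109.
b² = 109 so b = √109; the minor axis has length 2b = 2√109.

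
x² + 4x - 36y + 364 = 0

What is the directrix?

Only x is squared. Complete the square in x: (x + 2)² = 36(y - 10).
Vertex (-2, 10); 4p = 36 so p = 9. Opens up.
Directrix is the horizontal line y = k − p = 10 − (9) = 1.

y = 1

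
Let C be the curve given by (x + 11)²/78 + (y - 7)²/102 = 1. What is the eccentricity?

e = 2√17/17

Center (-11, 7). The larger denominator 102 sits under the y-term, so the major axis is vertical; a² = 102, b² = 78.
c² = a² - b² = 24, so c = 2√6.
e = c/a = 2√6/√102 = 2√17/17.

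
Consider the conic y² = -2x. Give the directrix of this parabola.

Vertex (0, 0); 4p = -2 so p = -1/2. Opens left.
Directrix is the vertical line x = h − p = 0 − (-1/2) = 1/2.

x = 1/2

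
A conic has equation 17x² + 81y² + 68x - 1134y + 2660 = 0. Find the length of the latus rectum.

34/9

Group: 17(x² + 4x) + 81(y² - 14y) = -2660
17(x + 2)² + 81(y - 7)² = -2660 + 68 + 3969 = 1377
Divide through by 1377 to get (x + 2)²/81 + (y - 7)²/17 = 1.
Ellipse, center (-2, 7), major axis horizontal; a² = 81, b² = 17.
Latus rectum length = 2b²/a = 2·17/9 = 34/9.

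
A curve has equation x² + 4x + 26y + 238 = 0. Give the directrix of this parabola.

y = -5/2

Only x is squared. Complete the square in x: (x + 2)² = -26(y + 9).
Vertex (-2, -9); 4p = -26 so p = -13/2. Opens down.
Directrix is the horizontal line y = k − p = -9 − (-13/2) = -5/2.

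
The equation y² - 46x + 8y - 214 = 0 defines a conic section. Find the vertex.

Only y is squared. Complete the square in y: (y + 4)² = 46(x + 5).
Vertex (-5, -4); 4p = 46 so p = 23/2. Opens right.

(-5, -4)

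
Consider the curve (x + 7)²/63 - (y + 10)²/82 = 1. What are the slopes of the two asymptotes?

Center (-7, -10). The positive term is the x-term, so the transverse axis is horizontal; a² = 63, b² = 82.
For a horizontal hyperbola the asymptotes have slope ±b/a.
Here that is ±√82/3√7 = ±√574/21.

√574/21 and -√574/21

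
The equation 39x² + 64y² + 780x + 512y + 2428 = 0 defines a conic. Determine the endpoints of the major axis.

(-18, -4) and (-2, -4)

Group: 39(x² + 20x) + 64(y² + 8y) = -2428
Complete the square in x and y: 39(x + 10)² + 64(y + 4)² = -2428 + 3900 + 1024 = 2496
Divide through by 2496 to get (x + 10)²/64 + (y + 4)²/39 = 1.
Ellipse, center (-10, -4), major axis horizontal; a² = 64, b² = 39.
a = 8. Vertices at (h ± a, k).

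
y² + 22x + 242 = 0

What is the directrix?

Only y is squared. Complete the square in y: y² = -22(x + 11).
Vertex (-11, 0); 4p = -22 so p = -11/2. Opens left.
Directrix is the vertical line x = h − p = -11 − (-11/2) = -11/2.

x = -11/2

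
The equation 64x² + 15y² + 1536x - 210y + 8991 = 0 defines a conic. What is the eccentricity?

64(x² + 24x) + 15(y² - 14y) = -8991
Complete the square: 64(x + 12)² + 15(y - 7)² = -8991 + 9216 + 735 = 960
Divide by 960: (x + 12)²/15 + (y - 7)²/64 = 1
Ellipse, center (-12, 7), major axis vertical; a² = 64, b² = 15.
c² = a² - b² = 49, so c = 7.
e = c/a = 7/8.

e = 7/8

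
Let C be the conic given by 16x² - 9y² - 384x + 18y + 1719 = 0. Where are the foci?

Group the x- and y-terms: 16(x² - 24x) -9(y² - 2y) = -1719
Complete the square in x and y: 16(x - 12)² -9(y - 1)² = -1719 + 2304 - 9 = 576
Divide through by 576 to get (x - 12)²/36 - (y - 1)²/64 = 1.
Hyperbola, center (12, 1), transverse axis horizontal; a² = 36, b² = 64.
c² = a² + b² = 36 + 64 = 100, so c = 10.
Foci lie on the horizontal axis through the center: (h ± c, k).

(2, 1) and (22, 1)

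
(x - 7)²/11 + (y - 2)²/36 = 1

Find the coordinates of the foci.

Center (7, 2). The larger denominator 36 sits under the y-term, so the major axis is vertical; a² = 36, b² = 11.
c² = a² - b² = 36 - 11 = 25, so c = 5.
Foci lie on the vertical axis through the center: (h, k ± c).

(7, -3) and (7, 7)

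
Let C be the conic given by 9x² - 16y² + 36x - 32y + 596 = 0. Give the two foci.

9(x² + 4x) -16(y² + 2y) = -596
Completing the square gives 9(x + 2)² -16(y + 1)² = -596 + 36 - 16 = -576.
Divide by -576: (y + 1)²/36 - (x + 2)²/64 = 1
Hyperbola, center (-2, -1), transverse axis vertical; a² = 36, b² = 64.
c² = a² + b² = 36 + 64 = 100, so c = 10.
Foci lie on the vertical axis through the center: (h, k ± c).

(-2, -11) and (-2, 9)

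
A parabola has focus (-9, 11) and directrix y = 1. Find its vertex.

(-9, 6)

The vertex is the midpoint between the focus and the directrix along the axis of symmetry.
Axis is vertical (directrix is horizontal). Vertex y-coordinate = (11 + 1)/2 = 6; x-coordinate = -9.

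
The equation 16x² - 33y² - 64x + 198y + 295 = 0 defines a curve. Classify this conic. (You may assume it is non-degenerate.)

hyperbola

No xy term. Coefficients of x² and y² are A = 16, C = -33.
A and C have opposite signs ⇒ hyperbola.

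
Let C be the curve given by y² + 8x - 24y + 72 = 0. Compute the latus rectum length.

8

Only y is squared. Complete the square in y: (y - 12)² = -8(x - 9).
Vertex (9, 12); 4p = -8 so p = -2. Opens left.
Latus rectum length = |4p| = 8.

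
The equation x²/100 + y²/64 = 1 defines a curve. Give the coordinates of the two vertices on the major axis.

(-10, 0) and (10, 0)

Center (0, 0). The larger denominator 100 sits under the x-term, so the major axis is horizontal; a² = 100, b² = 64.
a = 10. Vertices at (h ± a, k).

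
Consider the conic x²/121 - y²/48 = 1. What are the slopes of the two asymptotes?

Center (0, 0). The positive term is the x-term, so the transverse axis is horizontal; a² = 121, b² = 48.
For a horizontal hyperbola the asymptotes have slope ±b/a.
Here that is ±4√3/11.

4√3/11 and -4√3/11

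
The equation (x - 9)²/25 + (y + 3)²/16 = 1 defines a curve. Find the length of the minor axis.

Center (9, -3). The larger denominator 25 sits under the x-term, so the major axis is horizontal; a² = 25, b² = 16.
b² = 16 so b = 4; the minor axis has length 2b = 8.

8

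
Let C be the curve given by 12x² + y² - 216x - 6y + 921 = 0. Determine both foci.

Collect terms: 12(x² - 18x) + (y² - 6y) = -921
Complete the square: 12(x - 9)² + (y - 3)² = -921 + 972 + 9 = 60
Divide through by 60 to get (x - 9)²/5 + (y - 3)²/60 = 1.
Ellipse, center (9, 3), major axis vertical; a² = 60, b² = 5.
c² = a² - b² = 60 - 5 = 55, so c = √55.
Foci lie on the vertical axis through the center: (h, k ± c).

(9, 3 - √55) and (9, 3 + √55)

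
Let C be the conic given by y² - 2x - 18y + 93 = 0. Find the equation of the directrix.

Only y is squared. Complete the square in y: (y - 9)² = 2(x - 6).
Vertex (6, 9); 4p = 2 so p = 1/2. Opens right.
Directrix is the vertical line x = h − p = 6 − (1/2) = 11/2.

x = 11/2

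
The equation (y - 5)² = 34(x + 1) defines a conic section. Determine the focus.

(15/2, 5)

Vertex (-1, 5); 4p = 34 so p = 17/2. Opens right.
Focus is p units from the vertex along the axis: (h + p, k).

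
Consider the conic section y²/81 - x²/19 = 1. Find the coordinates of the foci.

Center (0, 0). The positive term is the y-term, so the transverse axis is vertical; a² = 81, b² = 19.
c² = a² + b² = 81 + 19 = 100, so c = 10.
Foci lie on the vertical axis through the center: (h, k ± c).

(0, -10) and (0, 10)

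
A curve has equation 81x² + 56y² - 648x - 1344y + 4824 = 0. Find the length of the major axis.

81(x² - 8x) + 56(y² - 24y) = -4824
81(x - 4)² + 56(y - 12)² = -4824 + 1296 + 8064 = 4536
Divide by 4536: (x - 4)²/56 + (y - 12)²/81 = 1
Ellipse, center (4, 12), major axis vertical; a² = 81, b² = 56.
a² = 81 so a = 9; the major axis has length 2a = 18.

18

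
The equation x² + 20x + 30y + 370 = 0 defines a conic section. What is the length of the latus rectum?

Only x is squared. Complete the square in x: (x + 10)² = -30(y + 9).
Vertex (-10, -9); 4p = -30 so p = -15/2. Opens down.
Latus rectum length = |4p| = 30.

30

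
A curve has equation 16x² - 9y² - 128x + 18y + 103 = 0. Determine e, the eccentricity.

e = 5/3

16(x² - 8x) -9(y² - 2y) = -103
Complete the square: 16(x - 4)² -9(y - 1)² = -103 + 256 - 9 = 144
Dividing both sides by 144: (x - 4)²/9 - (y - 1)²/16 = 1
Hyperbola, center (4, 1), transverse axis horizontal; a² = 9, b² = 16.
c² = a² + b² = 25, so c = 5.
e = c/a = 5/3.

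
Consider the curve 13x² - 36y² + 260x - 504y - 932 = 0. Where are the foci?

Group: 13(x² + 20x) -36(y² + 14y) = 932
13(x + 10)² -36(y + 7)² = 932 + 1300 - 1764 = 468
Divide by 468: (x + 10)²/36 - (y + 7)²/13 = 1
Hyperbola, center (-10, -7), transverse axis horizontal; a² = 36, b² = 13.
c² = a² + b² = 36 + 13 = 49, so c = 7.
Foci lie on the horizontal axis through the center: (h ± c, k).

(-17, -7) and (-3, -7)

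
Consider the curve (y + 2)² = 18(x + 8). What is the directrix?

Vertex (-8, -2); 4p = 18 so p = 9/2. Opens right.
Directrix is the vertical line x = h − p = -8 − (9/2) = -25/2.

x = -25/2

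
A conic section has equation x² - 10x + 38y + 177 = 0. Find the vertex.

(5, -4)

Only x is squared. Complete the square in x: (x - 5)² = -38(y + 4).
Vertex (5, -4); 4p = -38 so p = -19/2. Opens down.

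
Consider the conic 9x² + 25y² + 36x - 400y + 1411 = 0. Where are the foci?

Group: 9(x² + 4x) + 25(y² - 16y) = -1411
9(x + 2)² + 25(y - 8)² = -1411 + 36 + 1600 = 225
Divide by 225: (x + 2)²/25 + (y - 8)²/9 = 1
Ellipse, center (-2, 8), major axis horizontal; a² = 25, b² = 9.
c² = a² - b² = 25 - 9 = 16, so c = 4.
Foci lie on the horizontal axis through the center: (h ± c, k).

(-6, 8) and (2, 8)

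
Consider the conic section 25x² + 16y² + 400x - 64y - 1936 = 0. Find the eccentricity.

e = 3/5

Rearranging, 25(x² + 16x) + 16(y² - 4y) = 1936.
Complete the square: 25(x + 8)² + 16(y - 2)² = 1936 + 1600 + 64 = 3600
Divide through by 3600 to get (x + 8)²/144 + (y - 2)²/225 = 1.
Ellipse, center (-8, 2), major axis vertical; a² = 225, b² = 144.
c² = a² - b² = 81, so c = 9.
e = c/a = 9/15 = 3/5.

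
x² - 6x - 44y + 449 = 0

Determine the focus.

(3, 21)

Only x is squared. Complete the square in x: (x - 3)² = 44(y - 10).
Vertex (3, 10); 4p = 44 so p = 11. Opens up.
Focus is p units from the vertex along the axis: (h, k + p).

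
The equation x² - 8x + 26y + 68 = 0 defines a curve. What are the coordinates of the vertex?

(4, -2)

Only x is squared. Complete the square in x: (x - 4)² = -26(y + 2).
Vertex (4, -2); 4p = -26 so p = -13/2. Opens down.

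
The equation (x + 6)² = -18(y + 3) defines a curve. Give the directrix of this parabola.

Vertex (-6, -3); 4p = -18 so p = -9/2. Opens down.
Directrix is the horizontal line y = k − p = -3 − (-9/2) = 3/2.

y = 3/2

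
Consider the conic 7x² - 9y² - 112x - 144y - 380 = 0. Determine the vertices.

Rearranging, 7(x² - 16x) -9(y² + 16y) = 380.
Complete the square in x and y: 7(x - 8)² -9(y + 8)² = 380 + 448 - 576 = 252
Dividing both sides by 252: (x - 8)²/36 - (y + 8)²/28 = 1
Hyperbola, center (8, -8), transverse axis horizontal; a² = 36, b² = 28.
a = 6. Vertices at (h ± a, k).

(2, -8) and (14, -8)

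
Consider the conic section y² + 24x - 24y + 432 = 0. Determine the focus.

Only y is squared. Complete the square in y: (y - 12)² = -24(x + 12).
Vertex (-12, 12); 4p = -24 so p = -6. Opens left.
Focus is p units from the vertex along the axis: (h + p, k).

(-18, 12)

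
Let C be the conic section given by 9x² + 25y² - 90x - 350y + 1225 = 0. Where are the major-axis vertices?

Group the x- and y-terms: 9(x² - 10x) + 25(y² - 14y) = -1225
Complete the square: 9(x - 5)² + 25(y - 7)² = -1225 + 225 + 1225 = 225
Dividing both sides by 225: (x - 5)²/25 + (y - 7)²/9 = 1
Ellipse, center (5, 7), major axis horizontal; a² = 25, b² = 9.
a = 5. Vertices at (h ± a, k).

(0, 7) and (10, 7)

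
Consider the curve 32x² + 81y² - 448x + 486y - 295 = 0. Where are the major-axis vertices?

Rearranging, 32(x² - 14x) + 81(y² + 6y) = 295.
32(x - 7)² + 81(y + 3)² = 295 + 1568 + 729 = 2592
Divide by 2592: (x - 7)²/81 + (y + 3)²/32 = 1
Ellipse, center (7, -3), major axis horizontal; a² = 81, b² = 32.
a = 9. Vertices at (h ± a, k).

(-2, -3) and (16, -3)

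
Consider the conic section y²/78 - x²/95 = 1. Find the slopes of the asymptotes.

Center (0, 0). The positive term is the y-term, so the transverse axis is vertical; a² = 78, b² = 95.
For a vertical hyperbola the asymptotes have slope ±a/b.
Here that is ±√78/√95 = ±√7410/95.

√7410/95 and -√7410/95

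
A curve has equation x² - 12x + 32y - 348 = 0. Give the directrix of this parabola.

y = 20

Only x is squared. Complete the square in x: (x - 6)² = -32(y - 12).
Vertex (6, 12); 4p = -32 so p = -8. Opens down.
Directrix is the horizontal line y = k − p = 12 − (-8) = 20.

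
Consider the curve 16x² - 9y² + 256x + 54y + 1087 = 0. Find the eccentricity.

e = 5/4

Group: 16(x² + 16x) -9(y² - 6y) = -1087
Complete the square in x and y: 16(x + 8)² -9(y - 3)² = -1087 + 1024 - 81 = -144
Divide by -144: (y - 3)²/16 - (x + 8)²/9 = 1
Hyperbola, center (-8, 3), transverse axis vertical; a² = 16, b² = 9.
c² = a² + b² = 25, so c = 5.
e = c/a = 5/4.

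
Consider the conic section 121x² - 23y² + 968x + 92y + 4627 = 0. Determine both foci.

Group: 121(x² + 8x) -23(y² - 4y) = -4627
Complete the square in x and y: 121(x + 4)² -23(y - 2)² = -4627 + 1936 - 92 = -2783
Divide by -2783: (y - 2)²/121 - (x + 4)²/23 = 1
Hyperbola, center (-4, 2), transverse axis vertical; a² = 121, b² = 23.
c² = a² + b² = 121 + 23 = 144, so c = 12.
Foci lie on the vertical axis through the center: (h, k ± c).

(-4, -10) and (-4, 14)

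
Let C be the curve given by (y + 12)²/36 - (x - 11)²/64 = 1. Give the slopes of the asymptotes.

Center (11, -12). The positive term is the y-term, so the transverse axis is vertical; a² = 36, b² = 64.
For a vertical hyperbola the asymptotes have slope ±a/b.
Here that is ±6/8 = ±3/4.

3/4 and -3/4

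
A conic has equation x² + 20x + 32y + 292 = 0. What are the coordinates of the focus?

(-10, -14)

Only x is squared. Complete the square in x: (x + 10)² = -32(y + 6).
Vertex (-10, -6); 4p = -32 so p = -8. Opens down.
Focus is p units from the vertex along the axis: (h, k + p).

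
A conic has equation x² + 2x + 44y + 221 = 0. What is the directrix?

y = 6

Only x is squared. Complete the square in x: (x + 1)² = -44(y + 5).
Vertex (-1, -5); 4p = -44 so p = -11. Opens down.
Directrix is the horizontal line y = k − p = -5 − (-11) = 6.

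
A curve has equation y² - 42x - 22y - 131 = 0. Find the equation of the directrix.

Only y is squared. Complete the square in y: (y - 11)² = 42(x + 6).
Vertex (-6, 11); 4p = 42 so p = 21/2. Opens right.
Directrix is the vertical line x = h − p = -6 − (21/2) = -33/2.

x = -33/2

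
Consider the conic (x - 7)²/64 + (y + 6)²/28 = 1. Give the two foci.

(1, -6) and (13, -6)

Center (7, -6). The larger denominator 64 sits under the x-term, so the major axis is horizontal; a² = 64, b² = 28.
c² = a² - b² = 64 - 28 = 36, so c = 6.
Foci lie on the horizontal axis through the center: (h ± c, k).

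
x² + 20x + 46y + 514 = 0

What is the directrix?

Only x is squared. Complete the square in x: (x + 10)² = -46(y + 9).
Vertex (-10, -9); 4p = -46 so p = -23/2. Opens down.
Directrix is the horizontal line y = k − p = -9 − (-23/2) = 5/2.

y = 5/2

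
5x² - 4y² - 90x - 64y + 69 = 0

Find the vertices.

(5, -8) and (13, -8)

Group: 5(x² - 18x) -4(y² + 16y) = -69
Completing the square gives 5(x - 9)² -4(y + 8)² = -69 + 405 - 256 = 80.
Dividing both sides by 80: (x - 9)²/16 - (y + 8)²/20 = 1
Hyperbola, center (9, -8), transverse axis horizontal; a² = 16, b² = 20.
a = 4. Vertices at (h ± a, k).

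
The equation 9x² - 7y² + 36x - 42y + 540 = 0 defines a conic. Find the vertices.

(-2, -12) and (-2, 6)

Group the x- and y-terms: 9(x² + 4x) -7(y² + 6y) = -540
Complete the square: 9(x + 2)² -7(y + 3)² = -540 + 36 - 63 = -567
Dividing both sides by -567: (y + 3)²/81 - (x + 2)²/63 = 1
Hyperbola, center (-2, -3), transverse axis vertical; a² = 81, b² = 63.
a = 9. Vertices at (h, k ± a).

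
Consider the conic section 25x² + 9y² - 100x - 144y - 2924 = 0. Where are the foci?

(2, -8) and (2, 24)

25(x² - 4x) + 9(y² - 16y) = 2924
Complete the square in x and y: 25(x - 2)² + 9(y - 8)² = 2924 + 100 + 576 = 3600
Divide through by 3600 to get (x - 2)²/144 + (y - 8)²/400 = 1.
Ellipse, center (2, 8), major axis vertical; a² = 400, b² = 144.
c² = a² - b² = 400 - 144 = 256, so c = 16.
Foci lie on the vertical axis through the center: (h, k ± c).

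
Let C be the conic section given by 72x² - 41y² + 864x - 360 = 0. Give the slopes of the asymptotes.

6√82/41 and -6√82/41

Collect terms: 72(x² + 12x) -41y² = 360
Complete the square: 72(x + 6)² -41y² = 360 + 2592 + 0 = 2952
Divide through by 2952 to get (x + 6)²/41 - y²/72 = 1.
Hyperbola, center (-6, 0), transverse axis horizontal; a² = 41, b² = 72.
For a horizontal hyperbola the asymptotes have slope ±b/a.
Here that is ±6√2/√41 = ±6√82/41.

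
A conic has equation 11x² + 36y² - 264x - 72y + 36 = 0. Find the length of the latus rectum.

22/3

Group the x- and y-terms: 11(x² - 24x) + 36(y² - 2y) = -36
Completing the square gives 11(x - 12)² + 36(y - 1)² = -36 + 1584 + 36 = 1584.
Divide through by 1584 to get (x - 12)²/144 + (y - 1)²/44 = 1.
Ellipse, center (12, 1), major axis horizontal; a² = 144, b² = 44.
Latus rectum length = 2b²/a = 2·44/12 = 22/3.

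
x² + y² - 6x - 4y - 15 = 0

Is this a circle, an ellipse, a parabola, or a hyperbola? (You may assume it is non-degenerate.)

No xy term. Coefficients of x² and y² are A = 1, C = 1.
A = C (same sign) ⇒ circle.

circle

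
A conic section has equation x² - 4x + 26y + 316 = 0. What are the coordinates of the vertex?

Only x is squared. Complete the square in x: (x - 2)² = -26(y + 12).
Vertex (2, -12); 4p = -26 so p = -13/2. Opens down.

(2, -12)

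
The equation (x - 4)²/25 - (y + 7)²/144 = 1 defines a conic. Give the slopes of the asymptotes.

12/5 and -12/5

Center (4, -7). The positive term is the x-term, so the transverse axis is horizontal; a² = 25, b² = 144.
For a horizontal hyperbola the asymptotes have slope ±b/a.
Here that is ±12/5.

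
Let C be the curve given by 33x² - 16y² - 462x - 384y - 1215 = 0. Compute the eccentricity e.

Collect terms: 33(x² - 14x) -16(y² + 24y) = 1215
33(x - 7)² -16(y + 12)² = 1215 + 1617 - 2304 = 528
Divide by 528: (x - 7)²/16 - (y + 12)²/33 = 1
Hyperbola, center (7, -12), transverse axis horizontal; a² = 16, b² = 33.
c² = a² + b² = 49, so c = 7.
e = c/a = 7/4.

e = 7/4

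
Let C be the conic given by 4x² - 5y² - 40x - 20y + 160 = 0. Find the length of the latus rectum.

Rearranging, 4(x² - 10x) -5(y² + 4y) = -160.
Complete the square: 4(x - 5)² -5(y + 2)² = -160 + 100 - 20 = -80
Divide through by -80 to get (y + 2)²/16 - (x - 5)²/20 = 1.
Hyperbola, center (5, -2), transverse axis vertical; a² = 16, b² = 20.
Latus rectum length = 2b²/a = 2·20/4 = 10.

10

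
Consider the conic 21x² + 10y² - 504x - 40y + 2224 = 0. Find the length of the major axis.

Group: 21(x² - 24x) + 10(y² - 4y) = -2224
Complete the square: 21(x - 12)² + 10(y - 2)² = -2224 + 3024 + 40 = 840
Divide by 840: (x - 12)²/40 + (y - 2)²/84 = 1
Ellipse, center (12, 2), major axis vertical; a² = 84, b² = 40.
a² = 84 so a = 2√21; the major axis has length 2a = 4√21.

4√21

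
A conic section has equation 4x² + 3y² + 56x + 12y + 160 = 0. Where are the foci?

Group: 4(x² + 14x) + 3(y² + 4y) = -160
Complete the square in x and y: 4(x + 7)² + 3(y + 2)² = -160 + 196 + 12 = 48
Divide by 48: (x + 7)²/12 + (y + 2)²/16 = 1
Ellipse, center (-7, -2), major axis vertical; a² = 16, b² = 12.
c² = a² - b² = 16 - 12 = 4, so c = 2.
Foci lie on the vertical axis through the center: (h, k ± c).

(-7, -4) and (-7, 0)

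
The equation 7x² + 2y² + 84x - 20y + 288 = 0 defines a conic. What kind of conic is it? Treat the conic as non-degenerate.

No xy term. Coefficients of x² and y² are A = 7, C = 2.
A and C have the same sign but A ≠ C ⇒ ellipse.

ellipse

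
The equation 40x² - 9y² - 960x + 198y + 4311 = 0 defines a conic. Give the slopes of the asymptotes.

Group: 40(x² - 24x) -9(y² - 22y) = -4311
Complete the square: 40(x - 12)² -9(y - 11)² = -4311 + 5760 - 1089 = 360
Divide through by 360 to get (x - 12)²/9 - (y - 11)²/40 = 1.
Hyperbola, center (12, 11), transverse axis horizontal; a² = 9, b² = 40.
For a horizontal hyperbola the asymptotes have slope ±b/a.
Here that is ±2√10/3.

2√10/3 and -2√10/3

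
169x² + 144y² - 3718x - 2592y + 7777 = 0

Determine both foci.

(11, 4) and (11, 14)

Collect terms: 169(x² - 22x) + 144(y² - 18y) = -7777
169(x - 11)² + 144(y - 9)² = -7777 + 20449 + 11664 = 24336
Divide by 24336: (x - 11)²/144 + (y - 9)²/169 = 1
Ellipse, center (11, 9), major axis vertical; a² = 169, b² = 144.
c² = a² - b² = 169 - 144 = 25, so c = 5.
Foci lie on the vertical axis through the center: (h, k ± c).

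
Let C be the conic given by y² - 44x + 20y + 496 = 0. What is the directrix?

x = -2

Only y is squared. Complete the square in y: (y + 10)² = 44(x - 9).
Vertex (9, -10); 4p = 44 so p = 11. Opens right.
Directrix is the vertical line x = h − p = 9 − (11) = -2.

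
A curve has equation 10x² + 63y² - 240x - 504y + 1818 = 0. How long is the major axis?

Group the x- and y-terms: 10(x² - 24x) + 63(y² - 8y) = -1818
10(x - 12)² + 63(y - 4)² = -1818 + 1440 + 1008 = 630
Divide through by 630 to get (x - 12)²/63 + (y - 4)²/10 = 1.
Ellipse, center (12, 4), major axis horizontal; a² = 63, b² = 10.
a² = 63 so a = 3√7; the major axis has length 2a = 6√7.

6√7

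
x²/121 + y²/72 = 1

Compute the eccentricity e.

Center (0, 0). The larger denominator 121 sits under the x-term, so the major axis is horizontal; a² = 121, b² = 72.
c² = a² - b² = 49, so c = 7.
e = c/a = 7/11.

e = 7/11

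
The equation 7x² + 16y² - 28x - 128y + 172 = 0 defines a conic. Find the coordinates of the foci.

Rearranging, 7(x² - 4x) + 16(y² - 8y) = -172.
Completing the square gives 7(x - 2)² + 16(y - 4)² = -172 + 28 + 256 = 112.
Dividing both sides by 112: (x - 2)²/16 + (y - 4)²/7 = 1
Ellipse, center (2, 4), major axis horizontal; a² = 16, b² = 7.
c² = a² - b² = 16 - 7 = 9, so c = 3.
Foci lie on the horizontal axis through the center: (h ± c, k).

(-1, 4) and (5, 4)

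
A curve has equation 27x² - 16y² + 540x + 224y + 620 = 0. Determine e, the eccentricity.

e = √43/4

27(x² + 20x) -16(y² - 14y) = -620
Complete the square in x and y: 27(x + 10)² -16(y - 7)² = -620 + 2700 - 784 = 1296
Divide through by 1296 to get (x + 10)²/48 - (y - 7)²/81 = 1.
Hyperbola, center (-10, 7), transverse axis horizontal; a² = 48, b² = 81.
c² = a² + b² = 129, so c = √129.
e = c/a = √129/4√3 = √43/4.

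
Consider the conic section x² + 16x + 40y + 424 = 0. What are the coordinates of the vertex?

(-8, -9)

Only x is squared. Complete the square in x: (x + 8)² = -40(y + 9).
Vertex (-8, -9); 4p = -40 so p = -10. Opens down.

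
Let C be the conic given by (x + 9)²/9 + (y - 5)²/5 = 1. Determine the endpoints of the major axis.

(-12, 5) and (-6, 5)

Center (-9, 5). The larger denominator 9 sits under the x-term, so the major axis is horizontal; a² = 9, b² = 5.
a = 3. Vertices at (h ± a, k).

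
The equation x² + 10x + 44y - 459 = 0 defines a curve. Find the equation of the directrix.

y = 22

Only x is squared. Complete the square in x: (x + 5)² = -44(y - 11).
Vertex (-5, 11); 4p = -44 so p = -11. Opens down.
Directrix is the horizontal line y = k − p = 11 − (-11) = 22.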